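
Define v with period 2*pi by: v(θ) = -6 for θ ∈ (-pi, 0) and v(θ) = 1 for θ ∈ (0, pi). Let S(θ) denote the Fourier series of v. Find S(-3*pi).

θ = -3*pi differs from θ = pi by -2 full period(s), and the series is 2*pi-periodic.
At θ = pi the one-sided limits are v(pi^-) = 1 and v(pi^+) = -6.
By Dirichlet's theorem the series converges to their average, [(1) + (-6)]/2 = -5/2.

-5/2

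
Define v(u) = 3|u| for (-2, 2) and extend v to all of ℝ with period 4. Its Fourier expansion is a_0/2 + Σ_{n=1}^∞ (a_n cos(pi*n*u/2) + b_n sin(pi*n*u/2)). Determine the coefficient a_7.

-24/(49*pi**2)

a_7 = 1/2 ∫_{-2}^{2} v(u) cos(7*pi*u/2) du.
v is even and cos(7*pi*u/2) is even, so the integrand is even and a_7 = ∫_0^{2} v(u) cos(7*pi*u/2) du.
Integrating by parts (boundary term plus one more integral), an antiderivative of (3*u) cos(7*pi*u/2) is 6*u*sin(7*pi*u/2)/(7*pi) + 12*cos(7*pi*u/2)/(49*pi**2); evaluating from 0 to 2: ∫_{0}^{2} (3*u) cos(7*pi*u/2) du = (-12/(49*pi**2)) - (12/(49*pi**2)) = -24/(49*pi**2).
Hence a_7 = -24/(49*pi**2).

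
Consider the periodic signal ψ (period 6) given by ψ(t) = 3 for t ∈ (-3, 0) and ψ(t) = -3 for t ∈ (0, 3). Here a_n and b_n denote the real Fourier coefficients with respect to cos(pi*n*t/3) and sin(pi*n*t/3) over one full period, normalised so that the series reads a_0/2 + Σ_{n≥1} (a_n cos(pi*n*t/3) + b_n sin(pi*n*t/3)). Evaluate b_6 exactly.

0

b_6 = 1/3 ∫_{-3}^{3} ψ(t) sin(2*pi*t) dt.
ψ is odd and sin(2*pi*t) is odd, so the integrand is even and b_6 = 2/3 ∫_0^{3} ψ(t) sin(2*pi*t) dt.
Directly, an antiderivative of (-3) sin(2*pi*t) is 3*cos(2*pi*t)/(2*pi); evaluating from 0 to 3: ∫_{0}^{3} (-3) sin(2*pi*t) dt = (3/(2*pi)) - (3/(2*pi)) = 0.
Hence b_6 = (2/3)·(0) = 0.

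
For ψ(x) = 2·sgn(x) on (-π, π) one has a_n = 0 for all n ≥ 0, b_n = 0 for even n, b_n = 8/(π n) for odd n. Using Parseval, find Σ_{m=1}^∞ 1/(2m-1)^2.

pi**2/8

Parseval: Σ b_n^2 = (1/π) ∫_{-π}^{π} ψ(x)^2 dx = 8.
Only odd n contribute, with b_n^2 = 64/(π^2 n^2), so Σ_{m≥1} 1/(2m-1)^2 = π^2·(8)/64 = pi**2/8.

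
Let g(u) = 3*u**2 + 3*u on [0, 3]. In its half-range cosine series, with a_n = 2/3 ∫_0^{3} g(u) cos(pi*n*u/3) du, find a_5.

a_5 = 2/3 ∫_0^{3} (3*u**2 + 3*u) cos(5*pi*u/3) du.
Integrating by parts twice (tabular method), an antiderivative of (3*u**2 + 3*u) cos(5*pi*u/3) is 9*u**2*sin(5*pi*u/3)/(5*pi) + 9*u*sin(5*pi*u/3)/(5*pi) + 54*u*cos(5*pi*u/3)/(25*pi**2) - 162*sin(5*pi*u/3)/(125*pi**3) + 27*cos(5*pi*u/3)/(25*pi**2); evaluating from 0 to 3: ∫_{0}^{3} (3*u**2 + 3*u) cos(5*pi*u/3) du = (-189/(25*pi**2)) - (27/(25*pi**2)) = -216/(25*pi**2).
Hence a_5 = (2/3)·(-216/(25*pi**2)) = -144/(25*pi**2).

-144/(25*pi**2)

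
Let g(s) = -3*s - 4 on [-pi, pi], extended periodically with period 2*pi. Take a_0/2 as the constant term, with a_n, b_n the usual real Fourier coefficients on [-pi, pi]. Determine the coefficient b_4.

b_4 = 1/pi ∫_{-pi}^{pi} g(s) sin(4*s) ds.
Integrating by parts (boundary term plus one more integral), an antiderivative of (-3*s - 4) sin(4*s) is 3*s*cos(4*s)/4 - 3*sin(4*s)/16 + cos(4*s); evaluating from -pi to pi: ∫_{-pi}^{pi} (-3*s - 4) sin(4*s) ds = (1 + 3*pi/4) - (1 - 3*pi/4) = 3*pi/2.
Hence b_4 = (1/pi)·(3*pi/2) = 3/2.

3/2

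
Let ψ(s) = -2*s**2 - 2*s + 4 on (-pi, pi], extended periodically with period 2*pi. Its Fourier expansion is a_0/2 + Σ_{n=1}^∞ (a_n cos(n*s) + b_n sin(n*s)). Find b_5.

b_5 = 1/pi ∫_{-pi}^{pi} ψ(s) sin(5*s) ds.
Integrating by parts twice (tabular method), an antiderivative of (-2*s**2 - 2*s + 4) sin(5*s) is 2*s**2*cos(5*s)/5 - 4*s*sin(5*s)/25 + 2*s*cos(5*s)/5 - 2*sin(5*s)/25 - 104*cos(5*s)/125; evaluating from -pi to pi: ∫_{-pi}^{pi} (-2*s**2 - 2*s + 4) sin(5*s) ds = (-2*pi**2/5 - 2*pi/5 + 104/125) - (-2*pi**2/5 + 104/125 + 2*pi/5) = -4*pi/5.
Hence b_5 = (1/pi)·(-4*pi/5) = -4/5.

-4/5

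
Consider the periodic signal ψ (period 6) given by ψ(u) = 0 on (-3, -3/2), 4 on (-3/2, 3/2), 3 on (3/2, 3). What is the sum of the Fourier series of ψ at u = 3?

At u = 3 the one-sided limits are ψ(3^-) = 3 and ψ(3^+) = 0.
By Dirichlet's theorem the series converges to their average, [(3) + (0)]/2 = 3/2.

3/2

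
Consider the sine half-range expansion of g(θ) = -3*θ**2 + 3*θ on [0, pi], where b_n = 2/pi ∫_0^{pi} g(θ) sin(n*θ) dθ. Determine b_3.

-2*pi + 8/(9*pi) + 2

b_3 = 2/pi ∫_0^{pi} (-3*θ**2 + 3*θ) sin(3*θ) dθ.
Integrating by parts twice (tabular method), an antiderivative of (-3*θ**2 + 3*θ) sin(3*θ) is θ**2*cos(3*θ) - 2*θ*sin(3*θ)/3 - θ*cos(3*θ) + sin(3*θ)/3 - 2*cos(3*θ)/9; evaluating from 0 to pi: ∫_{0}^{pi} (-3*θ**2 + 3*θ) sin(3*θ) dθ = (-pi**2 + 2/9 + pi) - (-2/9) = -pi**2 + 4/9 + pi.
Hence b_3 = (2/pi)·(-pi**2 + 4/9 + pi) = -2*pi + 8/(9*pi) + 2.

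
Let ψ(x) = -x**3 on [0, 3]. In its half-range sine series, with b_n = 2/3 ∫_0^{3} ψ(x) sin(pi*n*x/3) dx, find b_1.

-54/pi + 324/pi**3

b_1 = 2/3 ∫_0^{3} (-x**3) sin(pi*x/3) dx.
Integrating by parts three times (tabular method), an antiderivative of (-x**3) sin(pi*x/3) is 3*x**3*cos(pi*x/3)/pi - 27*x**2*sin(pi*x/3)/pi**2 - 162*x*cos(pi*x/3)/pi**3 + 486*sin(pi*x/3)/pi**4; evaluating from 0 to 3: ∫_{0}^{3} (-x**3) sin(pi*x/3) dx = (-81/pi + 486/pi**3) - (0) = -81/pi + 486/pi**3.
Hence b_1 = (2/3)·(-81/pi + 486/pi**3) = -54/pi + 324/pi**3.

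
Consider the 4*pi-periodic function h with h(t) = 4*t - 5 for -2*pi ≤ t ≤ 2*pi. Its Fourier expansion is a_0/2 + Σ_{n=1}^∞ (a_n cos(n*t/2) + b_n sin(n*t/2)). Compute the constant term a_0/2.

a_0 = (1/(2*pi)) ∫_{-2*pi}^{2*pi} h(t) dt = (1/(2*pi)) · (-20*pi) = -10.
So the constant term a_0/2 = -5.

-5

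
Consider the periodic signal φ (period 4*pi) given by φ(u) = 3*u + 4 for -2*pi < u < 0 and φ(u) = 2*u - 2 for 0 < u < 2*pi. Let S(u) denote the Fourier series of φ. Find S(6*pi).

1 - pi

u = 6*pi differs from u = -2*pi by 2 full period(s), and the series is 4*pi-periodic.
At u = -2*pi the one-sided limits are φ(-2*pi^-) = -2 + 4*pi and φ(-2*pi^+) = 4 - 6*pi.
By Dirichlet's theorem the series converges to their average, [(-2 + 4*pi) + (4 - 6*pi)]/2 = 1 - pi.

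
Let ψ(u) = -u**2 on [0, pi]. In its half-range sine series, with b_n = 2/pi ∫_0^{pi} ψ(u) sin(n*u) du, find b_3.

b_3 = 2/pi ∫_0^{pi} (-u**2) sin(3*u) du.
Integrating by parts twice (tabular method), an antiderivative of (-u**2) sin(3*u) is u**2*cos(3*u)/3 - 2*u*sin(3*u)/9 - 2*cos(3*u)/27; evaluating from 0 to pi: ∫_{0}^{pi} (-u**2) sin(3*u) du = (2/27 - pi**2/3) - (-2/27) = 4/27 - pi**2/3.
Hence b_3 = (2/pi)·(4/27 - pi**2/3) = 2*(4 - 9*pi**2)/(27*pi).

2*(4 - 9*pi**2)/(27*pi)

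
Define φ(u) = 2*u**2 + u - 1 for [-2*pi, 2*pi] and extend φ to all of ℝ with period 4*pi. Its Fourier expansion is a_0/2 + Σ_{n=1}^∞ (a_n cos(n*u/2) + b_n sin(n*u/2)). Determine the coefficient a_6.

8/9

a_6 = (1/(2*pi)) ∫_{-2*pi}^{2*pi} φ(u) cos(3*u) du.
Integrating by parts twice (tabular method), an antiderivative of (2*u**2 + u - 1) cos(3*u) is 2*u**2*sin(3*u)/3 + u*sin(3*u)/3 + 4*u*cos(3*u)/9 - 13*sin(3*u)/27 + cos(3*u)/9; evaluating from -2*pi to 2*pi: ∫_{-2*pi}^{2*pi} (2*u**2 + u - 1) cos(3*u) du = (1/9 + 8*pi/9) - (1/9 - 8*pi/9) = 16*pi/9.
Hence a_6 = (1/(2*pi))·(16*pi/9) = 8/9.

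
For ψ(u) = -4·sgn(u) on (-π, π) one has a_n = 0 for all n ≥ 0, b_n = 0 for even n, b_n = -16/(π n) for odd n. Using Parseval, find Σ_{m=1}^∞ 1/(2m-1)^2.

pi**2/8

Parseval: Σ b_n^2 = (1/π) ∫_{-π}^{π} ψ(u)^2 du = 32.
Only odd n contribute, with b_n^2 = 256/(π^2 n^2), so Σ_{m≥1} 1/(2m-1)^2 = π^2·(32)/256 = pi**2/8.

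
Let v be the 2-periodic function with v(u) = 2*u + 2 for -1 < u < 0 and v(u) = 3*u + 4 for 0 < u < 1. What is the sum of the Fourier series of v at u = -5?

u = -5 differs from u = -1 by -2 full period(s), and the series is 2-periodic.
At u = -1 the one-sided limits are v(-1^-) = 7 and v(-1^+) = 0.
By Dirichlet's theorem the series converges to their average, [(7) + (0)]/2 = 7/2.

7/2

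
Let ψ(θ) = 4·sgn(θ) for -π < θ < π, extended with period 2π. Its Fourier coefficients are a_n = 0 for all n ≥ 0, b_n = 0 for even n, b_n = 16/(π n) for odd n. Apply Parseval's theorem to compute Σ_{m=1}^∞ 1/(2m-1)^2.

Parseval: Σ b_n^2 = (1/π) ∫_{-π}^{π} ψ(θ)^2 dθ = 32.
Only odd n contribute, with b_n^2 = 256/(π^2 n^2), so Σ_{m≥1} 1/(2m-1)^2 = π^2·(32)/256 = pi**2/8.

pi**2/8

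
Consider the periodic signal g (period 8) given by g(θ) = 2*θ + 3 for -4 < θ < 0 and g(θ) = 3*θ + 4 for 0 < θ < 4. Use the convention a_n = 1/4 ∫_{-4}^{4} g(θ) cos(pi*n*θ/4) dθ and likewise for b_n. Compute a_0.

a_0 = 1/4 ∫_{-4}^{4} g(θ) dθ = 1/4 · (36) = 9.

9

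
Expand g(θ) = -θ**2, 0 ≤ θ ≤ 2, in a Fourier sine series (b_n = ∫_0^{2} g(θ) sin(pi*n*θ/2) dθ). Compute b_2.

4/pi

b_2 = ∫_0^{2} (-θ**2) sin(pi*θ) dθ.
Integrating by parts twice (tabular method), an antiderivative of (-θ**2) sin(pi*θ) is θ**2*cos(pi*θ)/pi - 2*θ*sin(pi*θ)/pi**2 - 2*cos(pi*θ)/pi**3; evaluating from 0 to 2: ∫_{0}^{2} (-θ**2) sin(pi*θ) dθ = (-2/pi**3 + 4/pi) - (-2/pi**3) = 4/pi.
Hence b_2 = 4/pi.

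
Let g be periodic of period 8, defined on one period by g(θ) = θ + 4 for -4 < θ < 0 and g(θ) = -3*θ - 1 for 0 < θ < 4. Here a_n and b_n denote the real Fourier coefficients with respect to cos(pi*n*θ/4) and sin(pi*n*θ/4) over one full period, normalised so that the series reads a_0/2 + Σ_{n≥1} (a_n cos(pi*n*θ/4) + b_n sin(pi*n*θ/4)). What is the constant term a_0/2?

-5/2

a_0 = 1/4 ∫_{-4}^{4} g(θ) dθ = 1/4 · (-20) = -5.
So the constant term a_0/2 = -5/2.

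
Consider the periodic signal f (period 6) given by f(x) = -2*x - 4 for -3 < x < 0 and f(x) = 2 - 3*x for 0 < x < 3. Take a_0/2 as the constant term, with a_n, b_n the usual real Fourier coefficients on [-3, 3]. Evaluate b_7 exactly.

-3/(7*pi)

b_7 = 1/3 ∫_{-3}^{3} f(x) sin(7*pi*x/3) dx.
Split the integral at the breakpoints.
Integrating by parts (boundary term plus one more integral), an antiderivative of (-2*x - 4) sin(7*pi*x/3) is 6*x*cos(7*pi*x/3)/(7*pi) - 18*sin(7*pi*x/3)/(49*pi**2) + 12*cos(7*pi*x/3)/(7*pi); evaluating from -3 to 0: ∫_{-3}^{0} (-2*x - 4) sin(7*pi*x/3) dx = (12/(7*pi)) - (6/(7*pi)) = 6/(7*pi).
Integrating by parts (boundary term plus one more integral), an antiderivative of (2 - 3*x) sin(7*pi*x/3) is 9*x*cos(7*pi*x/3)/(7*pi) - 27*sin(7*pi*x/3)/(49*pi**2) - 6*cos(7*pi*x/3)/(7*pi); evaluating from 0 to 3: ∫_{0}^{3} (2 - 3*x) sin(7*pi*x/3) dx = (-3/pi) - (-6/(7*pi)) = -15/(7*pi).
Summing the pieces and multiplying by (1/3) gives b_7 = -3/(7*pi).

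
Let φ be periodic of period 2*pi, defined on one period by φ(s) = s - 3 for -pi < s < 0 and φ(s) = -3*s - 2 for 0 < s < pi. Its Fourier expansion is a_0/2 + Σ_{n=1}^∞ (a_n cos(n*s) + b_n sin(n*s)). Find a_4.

0

a_4 = 1/pi ∫_{-pi}^{pi} φ(s) cos(4*s) ds.
Split the integral at the breakpoints.
Integrating by parts (boundary term plus one more integral), an antiderivative of (s - 3) cos(4*s) is s*sin(4*s)/4 - 3*sin(4*s)/4 + cos(4*s)/16; evaluating from -pi to 0: ∫_{-pi}^{0} (s - 3) cos(4*s) ds = (1/16) - (1/16) = 0.
Integrating by parts (boundary term plus one more integral), an antiderivative of (-3*s - 2) cos(4*s) is -3*s*sin(4*s)/4 - sin(4*s)/2 - 3*cos(4*s)/16; evaluating from 0 to pi: ∫_{0}^{pi} (-3*s - 2) cos(4*s) ds = (-3/16) - (-3/16) = 0.
Summing the pieces and multiplying by (1/pi) gives a_4 = 0.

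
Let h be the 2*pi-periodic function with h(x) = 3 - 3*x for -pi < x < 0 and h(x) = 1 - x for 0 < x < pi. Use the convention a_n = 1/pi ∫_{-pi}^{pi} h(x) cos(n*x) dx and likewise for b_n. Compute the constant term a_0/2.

pi/2 + 2

a_0 = 1/pi ∫_{-pi}^{pi} h(x) dx = 1/pi · (pi*(pi + 4)) = pi + 4.
So the constant term a_0/2 = pi/2 + 2.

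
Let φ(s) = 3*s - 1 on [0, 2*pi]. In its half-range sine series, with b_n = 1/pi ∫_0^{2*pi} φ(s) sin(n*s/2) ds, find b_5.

b_5 = 1/pi ∫_0^{2*pi} (3*s - 1) sin(5*s/2) ds.
Integrating by parts (boundary term plus one more integral), an antiderivative of (3*s - 1) sin(5*s/2) is -6*s*cos(5*s/2)/5 + 12*sin(5*s/2)/25 + 2*cos(5*s/2)/5; evaluating from 0 to 2*pi: ∫_{0}^{2*pi} (3*s - 1) sin(5*s/2) ds = (-2/5 + 12*pi/5) - (2/5) = -4/5 + 12*pi/5.
Hence b_5 = (1/pi)·(-4/5 + 12*pi/5) = 4*(-1 + 3*pi)/(5*pi).

4*(-1 + 3*pi)/(5*pi)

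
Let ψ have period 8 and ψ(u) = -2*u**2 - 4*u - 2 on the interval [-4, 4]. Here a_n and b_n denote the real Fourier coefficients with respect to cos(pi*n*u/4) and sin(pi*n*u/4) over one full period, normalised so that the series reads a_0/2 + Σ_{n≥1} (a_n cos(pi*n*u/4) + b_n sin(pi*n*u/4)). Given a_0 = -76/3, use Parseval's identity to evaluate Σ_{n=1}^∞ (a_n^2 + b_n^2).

Parseval: a_0^2/2 + Σ_{n≥1} (a_n^2+b_n^2) = 1/4 ∫_{-4}^{4} ψ(u)^2 du = 3368/5.
Subtract a_0^2/2 = 2888/9: Σ (a_n^2+b_n^2) = 15872/45.

15872/45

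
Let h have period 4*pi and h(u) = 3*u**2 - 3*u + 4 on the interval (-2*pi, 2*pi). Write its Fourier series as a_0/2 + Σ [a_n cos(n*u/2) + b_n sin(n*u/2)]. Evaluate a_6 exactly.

4/3

a_6 = (1/(2*pi)) ∫_{-2*pi}^{2*pi} h(u) cos(3*u) du.
Integrating by parts twice (tabular method), an antiderivative of (3*u**2 - 3*u + 4) cos(3*u) is u**2*sin(3*u) - u*sin(3*u) + 2*u*cos(3*u)/3 + 10*sin(3*u)/9 - cos(3*u)/3; evaluating from -2*pi to 2*pi: ∫_{-2*pi}^{2*pi} (3*u**2 - 3*u + 4) cos(3*u) du = (-1/3 + 4*pi/3) - (-4*pi/3 - 1/3) = 8*pi/3.
Hence a_6 = (1/(2*pi))·(8*pi/3) = 4/3.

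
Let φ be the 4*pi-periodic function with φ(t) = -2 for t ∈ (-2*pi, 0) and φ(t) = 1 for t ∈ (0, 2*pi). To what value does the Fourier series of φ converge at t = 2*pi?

-1/2

At t = 2*pi the one-sided limits are φ(2*pi^-) = 1 and φ(2*pi^+) = -2.
By Dirichlet's theorem the series converges to their average, [(1) + (-2)]/2 = -1/2.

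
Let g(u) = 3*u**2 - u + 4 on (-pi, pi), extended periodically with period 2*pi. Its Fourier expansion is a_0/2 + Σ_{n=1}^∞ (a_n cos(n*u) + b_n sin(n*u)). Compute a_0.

a_0 = 1/pi ∫_{-pi}^{pi} g(u) du = 1/pi · (2*pi*(4 + pi**2)) = 8 + 2*pi**2.

8 + 2*pi**2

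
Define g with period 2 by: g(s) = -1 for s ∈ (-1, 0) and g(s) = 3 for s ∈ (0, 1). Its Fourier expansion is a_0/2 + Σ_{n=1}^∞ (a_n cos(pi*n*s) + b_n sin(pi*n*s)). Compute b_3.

8/(3*pi)

b_3 = ∫_{-1}^{1} g(s) sin(3*pi*s) ds.
Split the integral at the breakpoints.
Directly, an antiderivative of (-1) sin(3*pi*s) is cos(3*pi*s)/(3*pi); evaluating from -1 to 0: ∫_{-1}^{0} (-1) sin(3*pi*s) ds = (1/(3*pi)) - (-1/(3*pi)) = 2/(3*pi).
Directly, an antiderivative of (3) sin(3*pi*s) is -cos(3*pi*s)/pi; evaluating from 0 to 1: ∫_{0}^{1} (3) sin(3*pi*s) ds = (1/pi) - (-1/pi) = 2/pi.
Summing the pieces gives b_3 = 8/(3*pi).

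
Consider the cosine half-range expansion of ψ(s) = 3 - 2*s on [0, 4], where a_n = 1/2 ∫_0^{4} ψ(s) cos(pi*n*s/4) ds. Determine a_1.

32/pi**2

a_1 = 1/2 ∫_0^{4} (3 - 2*s) cos(pi*s/4) ds.
Integrating by parts (boundary term plus one more integral), an antiderivative of (3 - 2*s) cos(pi*s/4) is -8*s*sin(pi*s/4)/pi + 12*sin(pi*s/4)/pi - 32*cos(pi*s/4)/pi**2; evaluating from 0 to 4: ∫_{0}^{4} (3 - 2*s) cos(pi*s/4) ds = (32/pi**2) - (-32/pi**2) = 64/pi**2.
Hence a_1 = (1/2)·(64/pi**2) = 32/pi**2.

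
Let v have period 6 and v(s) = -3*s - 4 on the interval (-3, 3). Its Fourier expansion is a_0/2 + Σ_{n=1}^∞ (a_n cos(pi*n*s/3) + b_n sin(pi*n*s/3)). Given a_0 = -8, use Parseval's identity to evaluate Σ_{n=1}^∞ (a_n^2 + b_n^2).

54

Parseval: a_0^2/2 + Σ_{n≥1} (a_n^2+b_n^2) = 1/3 ∫_{-3}^{3} v(s)^2 ds = 86.
Subtract a_0^2/2 = 32: Σ (a_n^2+b_n^2) = 54.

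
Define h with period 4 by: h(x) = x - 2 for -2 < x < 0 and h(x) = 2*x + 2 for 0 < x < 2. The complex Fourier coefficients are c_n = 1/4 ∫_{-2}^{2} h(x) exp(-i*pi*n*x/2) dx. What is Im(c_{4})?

3/(4*pi)

Since h is real-valued, Im(c_{4}) = -1/4 ∫_{-2}^{2} h(x) sin(2*pi*x) dx = -b_{4}/2.
Split the integral at the breakpoints.
Integrating by parts (boundary term plus one more integral), an antiderivative of (x - 2) sin(2*pi*x) is -x*cos(2*pi*x)/(2*pi) + sin(2*pi*x)/(4*pi**2) + cos(2*pi*x)/pi; evaluating from -2 to 0: ∫_{-2}^{0} (x - 2) sin(2*pi*x) dx = (1/pi) - (2/pi) = -1/pi.
Integrating by parts (boundary term plus one more integral), an antiderivative of (2*x + 2) sin(2*pi*x) is -x*cos(2*pi*x)/pi + sin(2*pi*x)/(2*pi**2) - cos(2*pi*x)/pi; evaluating from 0 to 2: ∫_{0}^{2} (2*x + 2) sin(2*pi*x) dx = (-3/pi) - (-1/pi) = -2/pi.
So ∫_{-2}^{2} h(x) sin(2*pi*x) dx = -3/pi.
Hence Im(c_{4}) = (-1/4)·(-3/pi) = 3/(4*pi).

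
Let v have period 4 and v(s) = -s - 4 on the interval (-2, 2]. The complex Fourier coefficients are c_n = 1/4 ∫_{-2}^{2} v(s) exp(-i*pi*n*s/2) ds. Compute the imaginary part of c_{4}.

-1/(2*pi)

Since v is real-valued, Im(c_{4}) = -1/4 ∫_{-2}^{2} v(s) sin(2*pi*s) ds = -b_{4}/2.
Integrating by parts (boundary term plus one more integral), an antiderivative of (-s - 4) sin(2*pi*s) is s*cos(2*pi*s)/(2*pi) - sin(2*pi*s)/(4*pi**2) + 2*cos(2*pi*s)/pi; evaluating from -2 to 2: ∫_{-2}^{2} (-s - 4) sin(2*pi*s) ds = (3/pi) - (1/pi) = 2/pi.
Hence Im(c_{4}) = (-1/4)·(2/pi) = -1/(2*pi).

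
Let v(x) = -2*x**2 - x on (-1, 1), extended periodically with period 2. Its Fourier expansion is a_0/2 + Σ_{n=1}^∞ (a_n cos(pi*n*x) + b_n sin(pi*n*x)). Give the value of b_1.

-2/pi

b_1 = ∫_{-1}^{1} v(x) sin(pi*x) dx.
Integrating by parts twice (tabular method), an antiderivative of (-2*x**2 - x) sin(pi*x) is 2*x**2*cos(pi*x)/pi - 4*x*sin(pi*x)/pi**2 + x*cos(pi*x)/pi - sin(pi*x)/pi**2 - 4*cos(pi*x)/pi**3; evaluating from -1 to 1: ∫_{-1}^{1} (-2*x**2 - x) sin(pi*x) dx = (-3/pi + 4/pi**3) - ((4 - pi**2)/pi**3) = -2/pi.
Hence b_1 = -2/pi.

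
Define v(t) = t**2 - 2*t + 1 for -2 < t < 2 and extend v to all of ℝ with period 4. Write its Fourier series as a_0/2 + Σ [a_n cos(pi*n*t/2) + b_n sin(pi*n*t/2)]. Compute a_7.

a_7 = 1/2 ∫_{-2}^{2} v(t) cos(7*pi*t/2) dt.
Integrating by parts twice (tabular method), an antiderivative of (t**2 - 2*t + 1) cos(7*pi*t/2) is 2*t**2*sin(7*pi*t/2)/(7*pi) - 4*t*sin(7*pi*t/2)/(7*pi) + 8*t*cos(7*pi*t/2)/(49*pi**2) - 16*sin(7*pi*t/2)/(343*pi**3) + 2*sin(7*pi*t/2)/(7*pi) - 8*cos(7*pi*t/2)/(49*pi**2); evaluating from -2 to 2: ∫_{-2}^{2} (t**2 - 2*t + 1) cos(7*pi*t/2) dt = (-8/(49*pi**2)) - (24/(49*pi**2)) = -32/(49*pi**2).
Hence a_7 = (1/2)·(-32/(49*pi**2)) = -16/(49*pi**2).

-16/(49*pi**2)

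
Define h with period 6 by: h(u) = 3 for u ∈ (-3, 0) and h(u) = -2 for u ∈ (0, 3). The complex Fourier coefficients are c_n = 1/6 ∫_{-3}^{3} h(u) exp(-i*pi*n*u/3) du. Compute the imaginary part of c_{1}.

Since h is real-valued, Im(c_{1}) = -1/6 ∫_{-3}^{3} h(u) sin(pi*u/3) du = -b_{1}/2.
Split the integral at the breakpoints.
Directly, an antiderivative of (3) sin(pi*u/3) is -9*cos(pi*u/3)/pi; evaluating from -3 to 0: ∫_{-3}^{0} (3) sin(pi*u/3) du = (-9/pi) - (9/pi) = -18/pi.
Directly, an antiderivative of (-2) sin(pi*u/3) is 6*cos(pi*u/3)/pi; evaluating from 0 to 3: ∫_{0}^{3} (-2) sin(pi*u/3) du = (-6/pi) - (6/pi) = -12/pi.
So ∫_{-3}^{3} h(u) sin(pi*u/3) du = -30/pi.
Hence Im(c_{1}) = (-1/6)·(-30/pi) = 5/pi.

5/pi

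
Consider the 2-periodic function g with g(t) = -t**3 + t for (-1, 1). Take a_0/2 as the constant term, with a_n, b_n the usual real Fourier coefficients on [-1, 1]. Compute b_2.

-3/(2*pi**3)

b_2 = ∫_{-1}^{1} g(t) sin(2*pi*t) dt.
g is odd and sin(2*pi*t) is odd, so the integrand is even and b_2 = 2 ∫_0^{1} g(t) sin(2*pi*t) dt.
Integrating by parts three times (tabular method), an antiderivative of (-t**3 + t) sin(2*pi*t) is t**3*cos(2*pi*t)/(2*pi) - 3*t**2*sin(2*pi*t)/(4*pi**2) - t*cos(2*pi*t)/(2*pi) - 3*t*cos(2*pi*t)/(4*pi**3) + 3*sin(2*pi*t)/(8*pi**4) + sin(2*pi*t)/(4*pi**2); evaluating from 0 to 1: ∫_{0}^{1} (-t**3 + t) sin(2*pi*t) dt = (-3/(4*pi**3)) - (0) = -3/(4*pi**3).
Hence b_2 = 2·(-3/(4*pi**3)) = -3/(2*pi**3).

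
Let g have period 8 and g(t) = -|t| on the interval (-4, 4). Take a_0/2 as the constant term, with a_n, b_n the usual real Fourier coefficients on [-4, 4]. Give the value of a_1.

a_1 = 1/4 ∫_{-4}^{4} g(t) cos(pi*t/4) dt.
g is even and cos(pi*t/4) is even, so the integrand is even and a_1 = 1/2 ∫_0^{4} g(t) cos(pi*t/4) dt.
Integrating by parts (boundary term plus one more integral), an antiderivative of (-t) cos(pi*t/4) is -4*t*sin(pi*t/4)/pi - 16*cos(pi*t/4)/pi**2; evaluating from 0 to 4: ∫_{0}^{4} (-t) cos(pi*t/4) dt = (16/pi**2) - (-16/pi**2) = 32/pi**2.
Hence a_1 = (1/2)·(32/pi**2) = 16/pi**2.

16/pi**2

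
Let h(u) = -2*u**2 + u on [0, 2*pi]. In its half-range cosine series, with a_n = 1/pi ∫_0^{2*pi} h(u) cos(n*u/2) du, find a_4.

a_4 = 1/pi ∫_0^{2*pi} (-2*u**2 + u) cos(2*u) du.
Integrating by parts twice (tabular method), an antiderivative of (-2*u**2 + u) cos(2*u) is -u**2*sin(2*u) + u*sin(2*u)/2 - u*cos(2*u) + sin(2*u)/2 + cos(2*u)/4; evaluating from 0 to 2*pi: ∫_{0}^{2*pi} (-2*u**2 + u) cos(2*u) du = (1/4 - 2*pi) - (1/4) = -2*pi.
Hence a_4 = (1/pi)·(-2*pi) = -2.

-2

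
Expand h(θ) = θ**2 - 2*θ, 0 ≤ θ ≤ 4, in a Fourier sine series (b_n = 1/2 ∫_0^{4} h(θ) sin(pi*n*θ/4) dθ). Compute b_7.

16*(-8 + 49*pi**2)/(343*pi**3)

b_7 = 1/2 ∫_0^{4} (θ**2 - 2*θ) sin(7*pi*θ/4) dθ.
Integrating by parts twice (tabular method), an antiderivative of (θ**2 - 2*θ) sin(7*pi*θ/4) is -4*θ**2*cos(7*pi*θ/4)/(7*pi) + 32*θ*sin(7*pi*θ/4)/(49*pi**2) + 8*θ*cos(7*pi*θ/4)/(7*pi) - 32*sin(7*pi*θ/4)/(49*pi**2) + 128*cos(7*pi*θ/4)/(343*pi**3); evaluating from 0 to 4: ∫_{0}^{4} (θ**2 - 2*θ) sin(7*pi*θ/4) dθ = (32*(-4 + 49*pi**2)/(343*pi**3)) - (128/(343*pi**3)) = 32*(-8 + 49*pi**2)/(343*pi**3).
Hence b_7 = (1/2)·(32*(-8 + 49*pi**2)/(343*pi**3)) = 16*(-8 + 49*pi**2)/(343*pi**3).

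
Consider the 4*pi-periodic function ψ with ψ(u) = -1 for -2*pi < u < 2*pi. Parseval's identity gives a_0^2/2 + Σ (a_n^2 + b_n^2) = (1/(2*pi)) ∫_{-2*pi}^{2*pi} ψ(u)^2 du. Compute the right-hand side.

2

(1/(2*pi)) ∫_{-2*pi}^{2*pi} ψ(u)^2 du = (1/(2*pi)) · (4*pi) = 2.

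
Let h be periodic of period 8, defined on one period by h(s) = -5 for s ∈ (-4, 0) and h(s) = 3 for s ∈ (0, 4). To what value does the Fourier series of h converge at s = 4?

At s = 4 the one-sided limits are h(4^-) = 3 and h(4^+) = -5.
By Dirichlet's theorem the series converges to their average, [(3) + (-5)]/2 = -1.

-1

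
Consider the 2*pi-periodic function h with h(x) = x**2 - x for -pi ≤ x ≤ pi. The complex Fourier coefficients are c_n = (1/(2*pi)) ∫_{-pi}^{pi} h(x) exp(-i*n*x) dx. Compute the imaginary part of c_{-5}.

-1/5

Since h is real-valued, Im(c_{-5}) = -(1/(2*pi)) ∫_{-pi}^{pi} h(x) sin(-5*x) dx = b_{5}/2.
Integrating by parts twice (tabular method), an antiderivative of (x**2 - x) sin(-5*x) is x**2*cos(5*x)/5 - 2*x*sin(5*x)/25 - x*cos(5*x)/5 + sin(5*x)/25 - 2*cos(5*x)/125; evaluating from -pi to pi: ∫_{-pi}^{pi} (x**2 - x) sin(-5*x) dx = (-pi**2/5 + 2/125 + pi/5) - (-pi**2/5 - pi/5 + 2/125) = 2*pi/5.
Hence Im(c_{-5}) = (-1/(2*pi))·(2*pi/5) = -1/5.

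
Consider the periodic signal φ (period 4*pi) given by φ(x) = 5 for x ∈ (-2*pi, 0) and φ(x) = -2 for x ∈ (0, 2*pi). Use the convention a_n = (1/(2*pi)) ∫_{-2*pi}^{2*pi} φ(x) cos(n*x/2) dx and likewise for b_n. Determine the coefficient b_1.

-14/pi

b_1 = (1/(2*pi)) ∫_{-2*pi}^{2*pi} φ(x) sin(x/2) dx.
Split the integral at the breakpoints.
Directly, an antiderivative of (5) sin(x/2) is -10*cos(x/2); evaluating from -2*pi to 0: ∫_{-2*pi}^{0} (5) sin(x/2) dx = (-10) - (10) = -20.
Directly, an antiderivative of (-2) sin(x/2) is 4*cos(x/2); evaluating from 0 to 2*pi: ∫_{0}^{2*pi} (-2) sin(x/2) dx = (-4) - (4) = -8.
Summing the pieces and multiplying by (1/(2*pi)) gives b_1 = -14/pi.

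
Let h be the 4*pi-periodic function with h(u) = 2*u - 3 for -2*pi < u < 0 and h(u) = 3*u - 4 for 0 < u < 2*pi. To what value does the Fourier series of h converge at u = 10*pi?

-7/2 + pi

u = 10*pi differs from u = 2*pi by 2 full period(s), and the series is 4*pi-periodic.
At u = 2*pi the one-sided limits are h(2*pi^-) = -4 + 6*pi and h(2*pi^+) = -4*pi - 3.
By Dirichlet's theorem the series converges to their average, [(-4 + 6*pi) + (-4*pi - 3)]/2 = -7/2 + pi.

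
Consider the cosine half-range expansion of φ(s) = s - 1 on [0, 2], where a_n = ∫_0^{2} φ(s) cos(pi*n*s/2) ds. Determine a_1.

a_1 = ∫_0^{2} (s - 1) cos(pi*s/2) ds.
Integrating by parts (boundary term plus one more integral), an antiderivative of (s - 1) cos(pi*s/2) is 2*s*sin(pi*s/2)/pi - 2*sin(pi*s/2)/pi + 4*cos(pi*s/2)/pi**2; evaluating from 0 to 2: ∫_{0}^{2} (s - 1) cos(pi*s/2) ds = (-4/pi**2) - (4/pi**2) = -8/pi**2.
Hence a_1 = -8/pi**2.

-8/pi**2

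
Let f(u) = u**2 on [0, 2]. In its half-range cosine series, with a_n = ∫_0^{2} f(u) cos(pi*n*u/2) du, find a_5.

-16/(25*pi**2)

a_5 = ∫_0^{2} (u**2) cos(5*pi*u/2) du.
Integrating by parts twice (tabular method), an antiderivative of (u**2) cos(5*pi*u/2) is 2*u**2*sin(5*pi*u/2)/(5*pi) + 8*u*cos(5*pi*u/2)/(25*pi**2) - 16*sin(5*pi*u/2)/(125*pi**3); evaluating from 0 to 2: ∫_{0}^{2} (u**2) cos(5*pi*u/2) du = (-16/(25*pi**2)) - (0) = -16/(25*pi**2).
Hence a_5 = -16/(25*pi**2).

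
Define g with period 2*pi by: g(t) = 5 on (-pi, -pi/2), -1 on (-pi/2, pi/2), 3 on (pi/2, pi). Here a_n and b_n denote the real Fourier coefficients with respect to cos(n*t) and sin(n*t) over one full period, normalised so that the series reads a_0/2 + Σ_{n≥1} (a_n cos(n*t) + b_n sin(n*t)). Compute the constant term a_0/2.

3/2

a_0 = 1/pi ∫_{-pi}^{pi} g(t) dt = 1/pi · (3*pi) = 3.
So the constant term a_0/2 = 3/2.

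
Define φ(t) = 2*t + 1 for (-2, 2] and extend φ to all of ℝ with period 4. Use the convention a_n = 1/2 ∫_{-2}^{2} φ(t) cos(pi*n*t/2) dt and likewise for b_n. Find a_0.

a_0 = 1/2 ∫_{-2}^{2} φ(t) dt = 1/2 · (4) = 2.

2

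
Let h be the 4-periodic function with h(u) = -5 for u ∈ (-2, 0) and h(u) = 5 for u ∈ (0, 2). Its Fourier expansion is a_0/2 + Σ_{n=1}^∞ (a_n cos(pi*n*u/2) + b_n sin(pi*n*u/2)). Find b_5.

4/pi

b_5 = 1/2 ∫_{-2}^{2} h(u) sin(5*pi*u/2) du.
h is odd and sin(5*pi*u/2) is odd, so the integrand is even and b_5 = ∫_0^{2} h(u) sin(5*pi*u/2) du.
Directly, an antiderivative of (5) sin(5*pi*u/2) is -2*cos(5*pi*u/2)/pi; evaluating from 0 to 2: ∫_{0}^{2} (5) sin(5*pi*u/2) du = (2/pi) - (-2/pi) = 4/pi.
Hence b_5 = 4/pi.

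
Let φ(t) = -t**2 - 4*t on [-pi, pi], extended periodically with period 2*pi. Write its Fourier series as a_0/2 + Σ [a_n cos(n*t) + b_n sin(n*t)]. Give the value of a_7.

4/49

a_7 = 1/pi ∫_{-pi}^{pi} φ(t) cos(7*t) dt.
Integrating by parts twice (tabular method), an antiderivative of (-t**2 - 4*t) cos(7*t) is -t**2*sin(7*t)/7 - 4*t*sin(7*t)/7 - 2*t*cos(7*t)/49 + 2*sin(7*t)/343 - 4*cos(7*t)/49; evaluating from -pi to pi: ∫_{-pi}^{pi} (-t**2 - 4*t) cos(7*t) dt = (4/49 + 2*pi/49) - (4/49 - 2*pi/49) = 4*pi/49.
Hence a_7 = (1/pi)·(4*pi/49) = 4/49.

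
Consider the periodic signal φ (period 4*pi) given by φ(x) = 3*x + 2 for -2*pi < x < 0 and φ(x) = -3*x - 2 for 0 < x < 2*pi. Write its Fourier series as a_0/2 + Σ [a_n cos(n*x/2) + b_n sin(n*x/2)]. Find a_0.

a_0 = (1/(2*pi)) ∫_{-2*pi}^{2*pi} φ(x) dx = (1/(2*pi)) · (-12*pi**2) = -6*pi.

-6*pi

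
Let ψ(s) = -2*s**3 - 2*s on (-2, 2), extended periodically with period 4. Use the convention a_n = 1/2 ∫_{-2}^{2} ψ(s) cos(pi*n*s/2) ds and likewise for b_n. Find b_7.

b_7 = 1/2 ∫_{-2}^{2} ψ(s) sin(7*pi*s/2) ds.
ψ is odd and sin(7*pi*s/2) is odd, so the integrand is even and b_7 = ∫_0^{2} ψ(s) sin(7*pi*s/2) ds.
Integrating by parts three times (tabular method), an antiderivative of (-2*s**3 - 2*s) sin(7*pi*s/2) is 4*s**3*cos(7*pi*s/2)/(7*pi) - 24*s**2*sin(7*pi*s/2)/(49*pi**2) - 96*s*cos(7*pi*s/2)/(343*pi**3) + 4*s*cos(7*pi*s/2)/(7*pi) - 8*sin(7*pi*s/2)/(49*pi**2) + 192*sin(7*pi*s/2)/(2401*pi**4); evaluating from 0 to 2: ∫_{0}^{2} (-2*s**3 - 2*s) sin(7*pi*s/2) ds = (8*(24 - 245*pi**2)/(343*pi**3)) - (0) = 8*(24 - 245*pi**2)/(343*pi**3).
Hence b_7 = 8*(24 - 245*pi**2)/(343*pi**3).

8*(24 - 245*pi**2)/(343*pi**3)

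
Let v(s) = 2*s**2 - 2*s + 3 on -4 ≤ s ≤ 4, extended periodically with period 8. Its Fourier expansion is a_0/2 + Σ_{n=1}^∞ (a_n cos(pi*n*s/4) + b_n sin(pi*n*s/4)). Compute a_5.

a_5 = 1/4 ∫_{-4}^{4} v(s) cos(5*pi*s/4) ds.
Integrating by parts twice (tabular method), an antiderivative of (2*s**2 - 2*s + 3) cos(5*pi*s/4) is 8*s**2*sin(5*pi*s/4)/(5*pi) - 8*s*sin(5*pi*s/4)/(5*pi) + 64*s*cos(5*pi*s/4)/(25*pi**2) - 256*sin(5*pi*s/4)/(125*pi**3) + 12*sin(5*pi*s/4)/(5*pi) - 32*cos(5*pi*s/4)/(25*pi**2); evaluating from -4 to 4: ∫_{-4}^{4} (2*s**2 - 2*s + 3) cos(5*pi*s/4) ds = (-224/(25*pi**2)) - (288/(25*pi**2)) = -512/(25*pi**2).
Hence a_5 = (1/4)·(-512/(25*pi**2)) = -128/(25*pi**2).

-128/(25*pi**2)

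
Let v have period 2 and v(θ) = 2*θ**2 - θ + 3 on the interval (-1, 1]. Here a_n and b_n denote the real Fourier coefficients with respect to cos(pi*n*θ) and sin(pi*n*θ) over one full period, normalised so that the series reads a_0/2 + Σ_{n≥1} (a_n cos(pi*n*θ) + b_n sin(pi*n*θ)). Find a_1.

-8/pi**2

a_1 = ∫_{-1}^{1} v(θ) cos(pi*θ) dθ.
Integrating by parts twice (tabular method), an antiderivative of (2*θ**2 - θ + 3) cos(pi*θ) is 2*θ**2*sin(pi*θ)/pi - θ*sin(pi*θ)/pi + 4*θ*cos(pi*θ)/pi**2 - 4*sin(pi*θ)/pi**3 + 3*sin(pi*θ)/pi - cos(pi*θ)/pi**2; evaluating from -1 to 1: ∫_{-1}^{1} (2*θ**2 - θ + 3) cos(pi*θ) dθ = (-3/pi**2) - (5/pi**2) = -8/pi**2.
Hence a_1 = -8/pi**2.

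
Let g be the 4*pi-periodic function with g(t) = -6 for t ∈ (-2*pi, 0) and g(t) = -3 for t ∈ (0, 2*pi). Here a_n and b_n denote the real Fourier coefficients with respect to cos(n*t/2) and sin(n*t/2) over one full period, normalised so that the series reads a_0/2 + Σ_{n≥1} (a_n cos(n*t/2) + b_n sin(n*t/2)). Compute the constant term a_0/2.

-9/2

a_0 = (1/(2*pi)) ∫_{-2*pi}^{2*pi} g(t) dt = (1/(2*pi)) · (-18*pi) = -9.
So the constant term a_0/2 = -9/2.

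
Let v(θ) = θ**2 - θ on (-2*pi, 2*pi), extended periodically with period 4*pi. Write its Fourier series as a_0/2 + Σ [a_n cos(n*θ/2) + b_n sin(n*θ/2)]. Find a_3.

a_3 = (1/(2*pi)) ∫_{-2*pi}^{2*pi} v(θ) cos(3*θ/2) dθ.
Integrating by parts twice (tabular method), an antiderivative of (θ**2 - θ) cos(3*θ/2) is 2*θ**2*sin(3*θ/2)/3 - 2*θ*sin(3*θ/2)/3 + 8*θ*cos(3*θ/2)/9 - 16*sin(3*θ/2)/27 - 4*cos(3*θ/2)/9; evaluating from -2*pi to 2*pi: ∫_{-2*pi}^{2*pi} (θ**2 - θ) cos(3*θ/2) dθ = (4/9 - 16*pi/9) - (4/9 + 16*pi/9) = -32*pi/9.
Hence a_3 = (1/(2*pi))·(-32*pi/9) = -16/9.

-16/9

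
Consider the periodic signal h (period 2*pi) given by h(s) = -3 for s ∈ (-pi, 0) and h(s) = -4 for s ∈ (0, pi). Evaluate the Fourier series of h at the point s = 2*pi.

s = 2*pi differs from s = 0 by 1 full period(s), and the series is 2*pi-periodic.
At s = 0 the one-sided limits are h(0^-) = -3 and h(0^+) = -4.
By Dirichlet's theorem the series converges to their average, [(-3) + (-4)]/2 = -7/2.

-7/2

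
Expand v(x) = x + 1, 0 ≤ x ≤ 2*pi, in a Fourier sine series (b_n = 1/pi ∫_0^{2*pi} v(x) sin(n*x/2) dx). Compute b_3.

4*(1 + pi)/(3*pi)

b_3 = 1/pi ∫_0^{2*pi} (x + 1) sin(3*x/2) dx.
Integrating by parts (boundary term plus one more integral), an antiderivative of (x + 1) sin(3*x/2) is -2*x*cos(3*x/2)/3 + 4*sin(3*x/2)/9 - 2*cos(3*x/2)/3; evaluating from 0 to 2*pi: ∫_{0}^{2*pi} (x + 1) sin(3*x/2) dx = (2/3 + 4*pi/3) - (-2/3) = 4/3 + 4*pi/3.
Hence b_3 = (1/pi)·(4/3 + 4*pi/3) = 4*(1 + pi)/(3*pi).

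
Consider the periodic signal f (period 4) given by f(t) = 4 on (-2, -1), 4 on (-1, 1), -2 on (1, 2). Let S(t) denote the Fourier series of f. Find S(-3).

1

t = -3 differs from t = 1 by -1 full period(s), and the series is 4-periodic.
At t = 1 the one-sided limits are f(1^-) = 4 and f(1^+) = -2.
By Dirichlet's theorem the series converges to their average, [(4) + (-2)]/2 = 1.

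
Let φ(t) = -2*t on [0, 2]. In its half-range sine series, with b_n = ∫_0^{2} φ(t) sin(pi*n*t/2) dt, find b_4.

b_4 = ∫_0^{2} (-2*t) sin(2*pi*t) dt.
Integrating by parts (boundary term plus one more integral), an antiderivative of (-2*t) sin(2*pi*t) is t*cos(2*pi*t)/pi - sin(2*pi*t)/(2*pi**2); evaluating from 0 to 2: ∫_{0}^{2} (-2*t) sin(2*pi*t) dt = (2/pi) - (0) = 2/pi.
Hence b_4 = 2/pi.

2/pi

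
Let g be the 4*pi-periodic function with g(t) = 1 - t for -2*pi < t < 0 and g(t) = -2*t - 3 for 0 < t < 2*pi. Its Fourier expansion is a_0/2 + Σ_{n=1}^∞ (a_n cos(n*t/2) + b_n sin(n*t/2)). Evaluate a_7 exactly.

a_7 = (1/(2*pi)) ∫_{-2*pi}^{2*pi} g(t) cos(7*t/2) dt.
Split the integral at the breakpoints.
Integrating by parts (boundary term plus one more integral), an antiderivative of (1 - t) cos(7*t/2) is -2*t*sin(7*t/2)/7 + 2*sin(7*t/2)/7 - 4*cos(7*t/2)/49; evaluating from -2*pi to 0: ∫_{-2*pi}^{0} (1 - t) cos(7*t/2) dt = (-4/49) - (4/49) = -8/49.
Integrating by parts (boundary term plus one more integral), an antiderivative of (-2*t - 3) cos(7*t/2) is -4*t*sin(7*t/2)/7 - 6*sin(7*t/2)/7 - 8*cos(7*t/2)/49; evaluating from 0 to 2*pi: ∫_{0}^{2*pi} (-2*t - 3) cos(7*t/2) dt = (8/49) - (-8/49) = 16/49.
Summing the pieces and multiplying by (1/(2*pi)) gives a_7 = 4/(49*pi).

4/(49*pi)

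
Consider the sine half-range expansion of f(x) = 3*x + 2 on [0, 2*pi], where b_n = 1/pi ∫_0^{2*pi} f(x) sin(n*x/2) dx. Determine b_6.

-2

b_6 = 1/pi ∫_0^{2*pi} (3*x + 2) sin(3*x) dx.
Integrating by parts (boundary term plus one more integral), an antiderivative of (3*x + 2) sin(3*x) is -x*cos(3*x) + sin(3*x)/3 - 2*cos(3*x)/3; evaluating from 0 to 2*pi: ∫_{0}^{2*pi} (3*x + 2) sin(3*x) dx = (-2*pi - 2/3) - (-2/3) = -2*pi.
Hence b_6 = (1/pi)·(-2*pi) = -2.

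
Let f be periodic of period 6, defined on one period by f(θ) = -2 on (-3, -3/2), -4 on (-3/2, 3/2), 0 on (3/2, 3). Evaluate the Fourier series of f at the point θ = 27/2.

-2

θ = 27/2 differs from θ = 3/2 by 2 full period(s), and the series is 6-periodic.
At θ = 3/2 the one-sided limits are f(3/2^-) = -4 and f(3/2^+) = 0.
By Dirichlet's theorem the series converges to their average, [(-4) + (0)]/2 = -2.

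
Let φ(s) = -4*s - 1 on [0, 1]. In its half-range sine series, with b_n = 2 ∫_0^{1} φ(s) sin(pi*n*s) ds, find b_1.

-12/pi

b_1 = 2 ∫_0^{1} (-4*s - 1) sin(pi*s) ds.
Integrating by parts (boundary term plus one more integral), an antiderivative of (-4*s - 1) sin(pi*s) is 4*s*cos(pi*s)/pi - 4*sin(pi*s)/pi**2 + cos(pi*s)/pi; evaluating from 0 to 1: ∫_{0}^{1} (-4*s - 1) sin(pi*s) ds = (-5/pi) - (1/pi) = -6/pi.
Hence b_1 = 2·(-6/pi) = -12/pi.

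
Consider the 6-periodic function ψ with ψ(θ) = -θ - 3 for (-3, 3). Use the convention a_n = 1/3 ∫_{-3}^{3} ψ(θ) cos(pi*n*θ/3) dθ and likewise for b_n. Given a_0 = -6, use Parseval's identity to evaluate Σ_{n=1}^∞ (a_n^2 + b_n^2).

Parseval: a_0^2/2 + Σ_{n≥1} (a_n^2+b_n^2) = 1/3 ∫_{-3}^{3} ψ(θ)^2 dθ = 24.
Subtract a_0^2/2 = 18: Σ (a_n^2+b_n^2) = 6.

6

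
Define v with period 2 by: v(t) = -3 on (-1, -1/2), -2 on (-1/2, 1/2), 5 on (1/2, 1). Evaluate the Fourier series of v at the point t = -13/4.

t = -13/4 differs from t = 3/4 by -2 full period(s), and the series is 2-periodic.
v is continuous at t = 3/4 with value 5, so the series converges to 5 there.

5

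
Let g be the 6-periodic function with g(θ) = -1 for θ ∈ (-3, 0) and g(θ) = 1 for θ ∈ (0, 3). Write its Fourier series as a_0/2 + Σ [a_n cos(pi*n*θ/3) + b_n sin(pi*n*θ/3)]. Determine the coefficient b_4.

0

b_4 = 1/3 ∫_{-3}^{3} g(θ) sin(4*pi*θ/3) dθ.
g is odd and sin(4*pi*θ/3) is odd, so the integrand is even and b_4 = 2/3 ∫_0^{3} g(θ) sin(4*pi*θ/3) dθ.
Directly, an antiderivative of (1) sin(4*pi*θ/3) is -3*cos(4*pi*θ/3)/(4*pi); evaluating from 0 to 3: ∫_{0}^{3} (1) sin(4*pi*θ/3) dθ = (-3/(4*pi)) - (-3/(4*pi)) = 0.
Hence b_4 = (2/3)·(0) = 0.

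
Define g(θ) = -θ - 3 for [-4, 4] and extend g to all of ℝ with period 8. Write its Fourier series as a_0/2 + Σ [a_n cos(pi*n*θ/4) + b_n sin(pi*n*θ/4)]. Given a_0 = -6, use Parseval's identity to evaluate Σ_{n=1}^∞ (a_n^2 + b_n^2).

Parseval: a_0^2/2 + Σ_{n≥1} (a_n^2+b_n^2) = 1/4 ∫_{-4}^{4} g(θ)^2 dθ = 86/3.
Subtract a_0^2/2 = 18: Σ (a_n^2+b_n^2) = 32/3.

32/3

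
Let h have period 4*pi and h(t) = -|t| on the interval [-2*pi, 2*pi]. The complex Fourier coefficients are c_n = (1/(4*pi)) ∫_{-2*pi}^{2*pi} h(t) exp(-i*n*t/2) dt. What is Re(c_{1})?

4/pi

Since h is real-valued, Re(c_{1}) = (1/(4*pi)) ∫_{-2*pi}^{2*pi} h(t) cos(t/2) dt = a_{1}/2.
h is even and cos(t/2) is even, so the integrand is even: ∫_{-2*pi}^{2*pi} h(t) cos(t/2) dt = 2∫_0^{2*pi} h(t) cos(t/2) dt.
Integrating by parts (boundary term plus one more integral), an antiderivative of (-t) cos(t/2) is -2*t*sin(t/2) - 4*cos(t/2); evaluating from 0 to 2*pi: ∫_{0}^{2*pi} (-t) cos(t/2) dt = (4) - (-4) = 8.
So ∫_{-2*pi}^{2*pi} h(t) cos(t/2) dt = 16.
Hence Re(c_{1}) = (1/(4*pi))·(16) = 4/pi.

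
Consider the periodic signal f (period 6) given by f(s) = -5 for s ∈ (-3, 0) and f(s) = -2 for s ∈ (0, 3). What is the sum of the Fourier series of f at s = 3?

At s = 3 the one-sided limits are f(3^-) = -2 and f(3^+) = -5.
By Dirichlet's theorem the series converges to their average, [(-2) + (-5)]/2 = -7/2.

-7/2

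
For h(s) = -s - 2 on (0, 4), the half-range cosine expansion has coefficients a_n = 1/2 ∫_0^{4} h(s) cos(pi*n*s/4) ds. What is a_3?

a_3 = 1/2 ∫_0^{4} (-s - 2) cos(3*pi*s/4) ds.
Integrating by parts (boundary term plus one more integral), an antiderivative of (-s - 2) cos(3*pi*s/4) is -4*s*sin(3*pi*s/4)/(3*pi) - 8*sin(3*pi*s/4)/(3*pi) - 16*cos(3*pi*s/4)/(9*pi**2); evaluating from 0 to 4: ∫_{0}^{4} (-s - 2) cos(3*pi*s/4) ds = (16/(9*pi**2)) - (-16/(9*pi**2)) = 32/(9*pi**2).
Hence a_3 = (1/2)·(32/(9*pi**2)) = 16/(9*pi**2).

16/(9*pi**2)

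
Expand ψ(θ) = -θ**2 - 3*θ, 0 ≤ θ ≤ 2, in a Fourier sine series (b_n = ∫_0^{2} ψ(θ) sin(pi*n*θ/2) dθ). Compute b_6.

10/(3*pi)

b_6 = ∫_0^{2} (-θ**2 - 3*θ) sin(3*pi*θ) dθ.
Integrating by parts twice (tabular method), an antiderivative of (-θ**2 - 3*θ) sin(3*pi*θ) is θ**2*cos(3*pi*θ)/(3*pi) - 2*θ*sin(3*pi*θ)/(9*pi**2) + θ*cos(3*pi*θ)/pi - sin(3*pi*θ)/(3*pi**2) - 2*cos(3*pi*θ)/(27*pi**3); evaluating from 0 to 2: ∫_{0}^{2} (-θ**2 - 3*θ) sin(3*pi*θ) dθ = (2*(-1 + 45*pi**2)/(27*pi**3)) - (-2/(27*pi**3)) = 10/(3*pi).
Hence b_6 = 10/(3*pi).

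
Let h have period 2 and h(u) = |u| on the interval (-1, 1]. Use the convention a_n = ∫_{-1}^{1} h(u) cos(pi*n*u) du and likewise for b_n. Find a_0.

a_0 = ∫_{-1}^{1} h(u) du = 1.

1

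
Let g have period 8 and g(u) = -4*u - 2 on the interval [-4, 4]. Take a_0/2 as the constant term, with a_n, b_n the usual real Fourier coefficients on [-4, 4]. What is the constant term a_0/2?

a_0 = 1/4 ∫_{-4}^{4} g(u) du = 1/4 · (-16) = -4.
So the constant term a_0/2 = -2.

-2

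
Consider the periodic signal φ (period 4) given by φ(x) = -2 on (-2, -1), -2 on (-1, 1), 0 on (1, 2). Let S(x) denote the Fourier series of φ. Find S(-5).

x = -5 differs from x = -1 by -1 full period(s), and the series is 4-periodic.
φ is continuous at x = -1 with value -2, so the series converges to -2 there.

-2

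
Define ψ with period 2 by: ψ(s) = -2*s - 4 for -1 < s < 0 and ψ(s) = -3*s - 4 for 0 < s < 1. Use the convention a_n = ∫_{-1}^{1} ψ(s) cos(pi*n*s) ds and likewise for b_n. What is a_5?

2/(25*pi**2)

a_5 = ∫_{-1}^{1} ψ(s) cos(5*pi*s) ds.
Split the integral at the breakpoints.
Integrating by parts (boundary term plus one more integral), an antiderivative of (-2*s - 4) cos(5*pi*s) is -2*s*sin(5*pi*s)/(5*pi) - 4*sin(5*pi*s)/(5*pi) - 2*cos(5*pi*s)/(25*pi**2); evaluating from -1 to 0: ∫_{-1}^{0} (-2*s - 4) cos(5*pi*s) ds = (-2/(25*pi**2)) - (2/(25*pi**2)) = -4/(25*pi**2).
Integrating by parts (boundary term plus one more integral), an antiderivative of (-3*s - 4) cos(5*pi*s) is -3*s*sin(5*pi*s)/(5*pi) - 4*sin(5*pi*s)/(5*pi) - 3*cos(5*pi*s)/(25*pi**2); evaluating from 0 to 1: ∫_{0}^{1} (-3*s - 4) cos(5*pi*s) ds = (3/(25*pi**2)) - (-3/(25*pi**2)) = 6/(25*pi**2).
Summing the pieces gives a_5 = 2/(25*pi**2).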